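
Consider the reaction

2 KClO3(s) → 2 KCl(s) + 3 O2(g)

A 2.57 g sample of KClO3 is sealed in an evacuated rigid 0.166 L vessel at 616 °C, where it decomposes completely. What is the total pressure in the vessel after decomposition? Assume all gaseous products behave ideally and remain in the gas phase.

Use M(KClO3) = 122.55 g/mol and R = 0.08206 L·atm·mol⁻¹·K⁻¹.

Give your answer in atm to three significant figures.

n(KClO3) = 2.57 / 122.55 = 0.02097 mol
n(gas produced) = (3/2) × 0.02097 = 0.03145 mol
P = nRT/V = 0.03145 × 0.08206 × 889.15 / 0.166 = 13.82 atm

13.8 atm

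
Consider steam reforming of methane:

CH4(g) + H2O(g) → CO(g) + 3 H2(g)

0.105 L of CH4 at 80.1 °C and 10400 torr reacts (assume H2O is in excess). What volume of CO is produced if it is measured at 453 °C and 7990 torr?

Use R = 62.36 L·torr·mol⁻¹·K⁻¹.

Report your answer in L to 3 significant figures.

0.281 L

n(CH4) = PV/RT = (10400 × 0.105) / (62.36 × 353.25) = 0.04957 mol
n(CO) = (1/1) × 0.04957 = 0.04957 mol
V = nRT/P = 0.04957 × 62.36 × 726.15 / 7990 = 0.2809 L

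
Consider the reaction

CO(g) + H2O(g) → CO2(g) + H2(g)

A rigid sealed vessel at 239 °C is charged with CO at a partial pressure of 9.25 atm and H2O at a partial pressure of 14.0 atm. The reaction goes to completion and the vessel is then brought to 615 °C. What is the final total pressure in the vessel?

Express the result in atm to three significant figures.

40.3 atm

At constant V, partial pressures at 239 °C are proportional to moles, so apply stoichiometry directly to pressures.
P(H2O) required for 9.25 atm of CO = (1/1) × 9.25 = 9.250 atm; available 14.0 atm, so CO is limiting.
P(H2O) remaining = 14.0 − (1/1) × 9.25 = 4.750 atm
P(gaseous products) = (1+1)/1 × 9.25 = 18.50 atm
P_total at 239 °C = 4.750 + 18.50 = 23.25 atm
Scaling to 615 °C: P = 23.25 × 888.15/512.15 = 40.32 atm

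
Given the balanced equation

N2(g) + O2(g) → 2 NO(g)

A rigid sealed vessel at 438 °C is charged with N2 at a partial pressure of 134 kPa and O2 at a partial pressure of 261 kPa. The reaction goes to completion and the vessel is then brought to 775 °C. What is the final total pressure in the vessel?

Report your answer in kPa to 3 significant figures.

582 kPa

With V and T fixed, P_i ∝ n_i, so the mole ratios apply directly to partial pressures at 438 °C.
P(O2) required for 134 kPa of N2 = (1/1) × 134 = 134.0 kPa; available 261 kPa, so N2 is limiting.
P(O2) remaining = 261 − (1/1) × 134 = 127.0 kPa
P(gaseous products) = (2)/1 × 134 = 268.0 kPa
P_total at 438 °C = 127.0 + 268.0 = 395.0 kPa
Scaling to 775 °C: P = 395.0 × 1048.15/711.15 = 582.2 kPa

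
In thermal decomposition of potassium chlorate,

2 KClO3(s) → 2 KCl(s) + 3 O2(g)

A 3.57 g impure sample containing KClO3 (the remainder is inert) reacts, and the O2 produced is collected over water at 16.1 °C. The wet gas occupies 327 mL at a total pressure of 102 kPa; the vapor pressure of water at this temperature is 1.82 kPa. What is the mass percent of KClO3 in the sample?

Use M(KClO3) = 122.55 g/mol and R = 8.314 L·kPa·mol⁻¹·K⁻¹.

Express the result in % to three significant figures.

31.2 %

P(O2) = 102 − 1.82 = 100.2 kPa
n(O2) = PV/RT = (100.2 × 0.3270) / (8.314 × 289.25) = 0.01362 mol
n(KClO3) = (2/3) × 0.01362 = 0.009080 mol
m(KClO3) = 0.009080 × 122.55 = 1.113 g
%KClO3 = 1.113 / 3.57 × 100 = 31.18%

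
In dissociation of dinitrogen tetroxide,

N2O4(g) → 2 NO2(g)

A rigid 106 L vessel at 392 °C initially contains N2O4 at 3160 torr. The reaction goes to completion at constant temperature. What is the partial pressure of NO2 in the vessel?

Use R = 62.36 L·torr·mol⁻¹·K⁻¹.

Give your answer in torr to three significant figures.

n(N2O4)₀ = PV/RT = (3160 × 106) / (62.36 × 665.15) = 8.075 mol
n(NO2) = (2/1) × 8.075 = 16.15 mol
P(NO2) = nRT/V = 16.15 × 62.36 × 665.15 / 106 = 6320 torr

6320 torr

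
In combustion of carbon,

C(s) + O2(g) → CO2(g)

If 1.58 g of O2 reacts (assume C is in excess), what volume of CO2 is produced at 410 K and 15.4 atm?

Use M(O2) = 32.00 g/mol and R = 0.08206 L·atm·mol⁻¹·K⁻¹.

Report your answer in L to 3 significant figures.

n(O2) = 1.580 / 32.00 = 0.04938 mol
n(CO2) = (1/1) × 0.04938 = 0.04938 mol
V = nRT/P = 0.04938 × 0.08206 × 410 / 15.4 = 0.1079 L

0.108 L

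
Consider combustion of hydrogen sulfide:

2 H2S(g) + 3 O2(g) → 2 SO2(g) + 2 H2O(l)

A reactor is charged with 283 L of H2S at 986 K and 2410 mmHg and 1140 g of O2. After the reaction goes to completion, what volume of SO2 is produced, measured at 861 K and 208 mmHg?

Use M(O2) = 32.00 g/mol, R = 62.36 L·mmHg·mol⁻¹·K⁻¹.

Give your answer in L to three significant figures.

2860 L

n(H2S) = PV/RT = (2410 × 283) / (62.36 × 986) = 11.09 mol
n(O2) = 1140 / 32.00 = 35.62 mol
For 11.09 mol H2S, stoichiometry requires (3/2) × 11.09 = 16.63 mol O2; 35.62 mol is available, so H2S is limiting.
n(SO2) = (2/2) × 11.09 = 11.09 mol
V(SO2) = nRT/P = 11.09 × 62.36 × 861 / 208 = 2863 L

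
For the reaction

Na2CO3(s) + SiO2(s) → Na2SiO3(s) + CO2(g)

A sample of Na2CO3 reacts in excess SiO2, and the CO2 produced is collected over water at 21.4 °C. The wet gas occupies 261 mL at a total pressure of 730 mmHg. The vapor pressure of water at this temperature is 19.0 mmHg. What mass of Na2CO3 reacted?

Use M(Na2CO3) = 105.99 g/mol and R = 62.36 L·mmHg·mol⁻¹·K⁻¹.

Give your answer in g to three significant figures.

1.07 g

P(CO2) = 730 − 19.0 = 711.0 mmHg
n(CO2) = PV/RT = (711.0 × 0.2610) / (62.36 × 294.55) = 0.01010 mol
n(Na2CO3) = (1/1) × 0.01010 = 0.01010 mol
m(Na2CO3) = 0.01010 × 105.99 = 1.070 g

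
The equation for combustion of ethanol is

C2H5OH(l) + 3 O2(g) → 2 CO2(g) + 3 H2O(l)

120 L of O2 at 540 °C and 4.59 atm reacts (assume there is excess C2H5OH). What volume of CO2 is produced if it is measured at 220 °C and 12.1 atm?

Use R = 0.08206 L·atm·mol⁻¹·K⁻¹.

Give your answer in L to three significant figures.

18.4 L

n(O2) = PV/RT = (4.59 × 120) / (0.08206 × 813.15) = 8.255 mol
n(CO2) = (2/3) × 8.255 = 5.503 mol
V = nRT/P = 5.503 × 0.08206 × 493.15 / 12.1 = 18.40 L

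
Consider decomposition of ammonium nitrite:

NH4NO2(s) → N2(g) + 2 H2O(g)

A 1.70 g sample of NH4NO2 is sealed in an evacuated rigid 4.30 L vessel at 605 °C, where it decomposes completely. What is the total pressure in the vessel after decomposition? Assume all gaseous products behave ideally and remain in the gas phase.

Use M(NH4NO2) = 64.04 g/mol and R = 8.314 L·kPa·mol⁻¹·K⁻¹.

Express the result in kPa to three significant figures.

135 kPa

n(NH4NO2) = 1.70 / 64.04 = 0.02655 mol
n(gas produced) = (3/1) × 0.02655 = 0.07965 mol
P = nRT/V = 0.07965 × 8.314 × 878.15 / 4.30 = 135.2 kPa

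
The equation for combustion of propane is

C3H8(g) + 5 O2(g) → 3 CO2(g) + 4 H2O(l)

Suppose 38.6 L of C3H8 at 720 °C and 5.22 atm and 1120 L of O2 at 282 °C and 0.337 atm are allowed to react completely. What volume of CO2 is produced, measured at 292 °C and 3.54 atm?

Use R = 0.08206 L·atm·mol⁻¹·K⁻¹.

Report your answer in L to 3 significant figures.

n(C3H8) = PV/RT = (5.22 × 38.6) / (0.08206 × 993.15) = 2.472 mol
n(O2) = PV/RT = (0.337 × 1120) / (0.08206 × 555.15) = 8.285 mol
For 2.472 mol C3H8, stoichiometry requires (5/1) × 2.472 = 12.36 mol O2; 8.285 mol is available, so O2 is limiting.
n(CO2) = (3/5) × 8.285 = 4.971 mol
V(CO2) = nRT/P = 4.971 × 0.08206 × 565.15 / 3.54 = 65.12 L

65.1 L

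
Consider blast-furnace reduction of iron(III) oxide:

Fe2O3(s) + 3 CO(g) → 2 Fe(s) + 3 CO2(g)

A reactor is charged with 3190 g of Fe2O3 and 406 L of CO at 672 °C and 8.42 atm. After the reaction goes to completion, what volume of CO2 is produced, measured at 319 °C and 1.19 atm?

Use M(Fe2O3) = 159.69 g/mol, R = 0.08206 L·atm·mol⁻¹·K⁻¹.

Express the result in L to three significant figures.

1800 L

n(Fe2O3) = 3190 / 159.69 = 19.98 mol
n(CO) = PV/RT = (8.42 × 406) / (0.08206 × 945.15) = 44.08 mol
For 19.98 mol Fe2O3, stoichiometry requires (3/1) × 19.98 = 59.94 mol CO; 44.08 mol is available, so CO is limiting.
n(CO2) = (3/3) × 44.08 = 44.08 mol
V(CO2) = nRT/P = 44.08 × 0.08206 × 592.15 / 1.19 = 1800 L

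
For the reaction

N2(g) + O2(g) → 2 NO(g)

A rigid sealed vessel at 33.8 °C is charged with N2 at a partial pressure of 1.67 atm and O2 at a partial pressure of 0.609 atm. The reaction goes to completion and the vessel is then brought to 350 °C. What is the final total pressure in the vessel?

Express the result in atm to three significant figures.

4.63 atm

With V and T fixed, P_i ∝ n_i, so the mole ratios apply directly to partial pressures at 33.8 °C.
P(O2) required for 1.67 atm of N2 = (1/1) × 1.67 = 1.670 atm; available 0.609 atm, so O2 is limiting.
P(N2) remaining = 1.67 − (1/1) × 0.609 = 1.061 atm
P(gaseous products) = (2)/1 × 0.609 = 1.218 atm
P_total at 33.8 °C = 1.061 + 1.218 = 2.279 atm
Scaling to 350 °C: P = 2.279 × 623.15/306.95 = 4.627 atm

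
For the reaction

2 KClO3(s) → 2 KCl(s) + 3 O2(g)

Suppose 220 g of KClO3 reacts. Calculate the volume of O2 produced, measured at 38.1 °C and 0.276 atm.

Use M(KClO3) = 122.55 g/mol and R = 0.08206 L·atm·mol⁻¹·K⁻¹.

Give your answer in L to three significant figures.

n(KClO3) = 220.0 / 122.55 = 1.795 mol
n(O2) = (3/2) × 1.795 = 2.692 mol
V = nRT/P = 2.692 × 0.08206 × 311.25 / 0.276 = 249.1 L

249 L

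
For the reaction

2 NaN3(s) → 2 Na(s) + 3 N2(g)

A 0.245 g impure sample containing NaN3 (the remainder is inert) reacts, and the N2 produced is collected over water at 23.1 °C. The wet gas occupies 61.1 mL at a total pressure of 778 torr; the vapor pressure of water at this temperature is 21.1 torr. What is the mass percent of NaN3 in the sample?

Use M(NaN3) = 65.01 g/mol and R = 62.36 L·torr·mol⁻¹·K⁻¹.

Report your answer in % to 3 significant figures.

44.3 %

P(N2) = 778 − 21.1 = 756.9 torr
n(N2) = PV/RT = (756.9 × 0.06110) / (62.36 × 296.25) = 0.002503 mol
n(NaN3) = (2/3) × 0.002503 = 0.001669 mol
m(NaN3) = 0.001669 × 65.01 = 0.1085 g
%NaN3 = 0.1085 / 0.245 × 100 = 44.29%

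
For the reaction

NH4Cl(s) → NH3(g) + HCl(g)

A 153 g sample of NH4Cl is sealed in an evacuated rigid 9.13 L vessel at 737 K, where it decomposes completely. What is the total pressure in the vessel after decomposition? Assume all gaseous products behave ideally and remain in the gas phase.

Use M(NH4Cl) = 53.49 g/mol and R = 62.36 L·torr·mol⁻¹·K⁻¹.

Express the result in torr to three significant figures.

n(NH4Cl) = 153 / 53.49 = 2.860 mol
n(gas produced) = (2/1) × 2.860 = 5.720 mol
P = nRT/V = 5.720 × 62.36 × 737 / 9.13 = 28790 torr

28800 torr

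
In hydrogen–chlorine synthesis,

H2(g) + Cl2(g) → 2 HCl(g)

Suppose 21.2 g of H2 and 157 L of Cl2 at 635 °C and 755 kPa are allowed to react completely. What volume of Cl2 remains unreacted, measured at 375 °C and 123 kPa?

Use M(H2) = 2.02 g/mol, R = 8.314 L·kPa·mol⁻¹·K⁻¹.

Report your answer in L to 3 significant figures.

n(H2) = 21.2 / 2.02 = 10.50 mol
n(Cl2) = PV/RT = (755 × 157) / (8.314 × 908.15) = 15.70 mol
For 10.50 mol H2, stoichiometry requires (1/1) × 10.50 = 10.50 mol Cl2; 15.70 mol is available, so H2 is limiting.
n(Cl2) consumed = (1/1) × 10.50 = 10.50 mol; remaining = 15.70 − 10.50 = 5.200 mol
V(Cl2) = nRT/P = 5.200 × 8.314 × 648.15 / 123 = 227.8 L

228 L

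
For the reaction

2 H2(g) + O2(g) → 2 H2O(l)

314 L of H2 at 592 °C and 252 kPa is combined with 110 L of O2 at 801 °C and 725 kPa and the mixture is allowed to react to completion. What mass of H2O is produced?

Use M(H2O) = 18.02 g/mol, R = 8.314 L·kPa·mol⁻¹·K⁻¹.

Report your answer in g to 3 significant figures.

198 g

n(H2) = PV/RT = (252 × 314) / (8.314 × 865.15) = 11.00 mol
n(O2) = PV/RT = (725 × 110) / (8.314 × 1074.15) = 8.930 mol
For 11.00 mol H2, stoichiometry requires (1/2) × 11.00 = 5.500 mol O2; 8.930 mol is available, so H2 is limiting.
n(H2O) = (2/2) × 11.00 = 11.00 mol
m(H2O) = 11.00 × 18.02 = 198.2 g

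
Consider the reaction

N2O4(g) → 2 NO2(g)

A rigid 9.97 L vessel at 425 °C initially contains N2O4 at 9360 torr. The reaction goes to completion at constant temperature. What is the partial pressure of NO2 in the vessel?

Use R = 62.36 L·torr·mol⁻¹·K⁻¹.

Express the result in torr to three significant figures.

n(N2O4)₀ = PV/RT = (9360 × 9.97) / (62.36 × 698.15) = 2.143 mol
n(NO2) = (2/1) × 2.143 = 4.286 mol
P(NO2) = nRT/V = 4.286 × 62.36 × 698.15 / 9.97 = 18720 torr

18700 torr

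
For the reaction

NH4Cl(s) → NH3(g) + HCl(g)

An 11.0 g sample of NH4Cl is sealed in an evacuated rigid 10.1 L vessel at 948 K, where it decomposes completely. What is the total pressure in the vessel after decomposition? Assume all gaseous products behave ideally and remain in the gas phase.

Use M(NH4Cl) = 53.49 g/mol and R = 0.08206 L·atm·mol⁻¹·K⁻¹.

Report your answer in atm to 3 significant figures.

n(NH4Cl) = 11.0 / 53.49 = 0.2056 mol
n(gas produced) = (2/1) × 0.2056 = 0.4112 mol
P = nRT/V = 0.4112 × 0.08206 × 948 / 10.1 = 3.167 atm

3.17 atm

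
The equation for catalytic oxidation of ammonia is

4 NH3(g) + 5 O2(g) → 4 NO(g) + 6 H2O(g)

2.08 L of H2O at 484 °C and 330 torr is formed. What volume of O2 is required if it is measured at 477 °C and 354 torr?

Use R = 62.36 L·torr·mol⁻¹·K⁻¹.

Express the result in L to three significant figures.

n(H2O) = PV/RT = (330 × 2.08) / (62.36 × 757.15) = 0.01454 mol
n(O2) = (5/6) × 0.01454 = 0.01212 mol
V = nRT/P = 0.01212 × 62.36 × 750.15 / 354 = 1.602 L

1.60 L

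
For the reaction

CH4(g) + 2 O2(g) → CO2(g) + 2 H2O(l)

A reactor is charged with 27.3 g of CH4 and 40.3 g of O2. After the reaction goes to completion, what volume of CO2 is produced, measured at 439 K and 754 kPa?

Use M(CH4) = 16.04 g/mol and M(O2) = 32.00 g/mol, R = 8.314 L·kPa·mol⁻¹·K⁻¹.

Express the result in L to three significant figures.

3.05 L

n(CH4) = 27.3 / 16.04 = 1.702 mol
n(O2) = 40.3 / 32.00 = 1.259 mol
For 1.702 mol CH4, stoichiometry requires (2/1) × 1.702 = 3.404 mol O2; 1.259 mol is available, so O2 is limiting.
n(CO2) = (1/2) × 1.259 = 0.6295 mol
V(CO2) = nRT/P = 0.6295 × 8.314 × 439 / 754 = 3.047 L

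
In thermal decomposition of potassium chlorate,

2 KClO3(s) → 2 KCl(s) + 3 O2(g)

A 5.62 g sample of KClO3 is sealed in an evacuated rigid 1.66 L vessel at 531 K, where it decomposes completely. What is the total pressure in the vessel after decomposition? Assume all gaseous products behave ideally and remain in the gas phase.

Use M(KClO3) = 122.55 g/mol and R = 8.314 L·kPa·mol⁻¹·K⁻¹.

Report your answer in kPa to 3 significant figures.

183 kPa

n(KClO3) = 5.62 / 122.55 = 0.04586 mol
n(gas produced) = (3/2) × 0.04586 = 0.06879 mol
P = nRT/V = 0.06879 × 8.314 × 531 / 1.66 = 182.9 kPa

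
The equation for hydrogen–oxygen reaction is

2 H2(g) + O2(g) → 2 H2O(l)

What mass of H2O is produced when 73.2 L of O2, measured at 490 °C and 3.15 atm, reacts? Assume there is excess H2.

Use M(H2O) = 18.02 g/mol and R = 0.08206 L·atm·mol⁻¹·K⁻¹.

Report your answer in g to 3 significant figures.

n(O2) = PV/RT = (3.15 × 73.2) / (0.08206 × 763.15) = 3.682 mol
n(H2O) = (2/1) × 3.682 = 7.364 mol
m(H2O) = 7.364 × 18.02 = 132.7 g

133 g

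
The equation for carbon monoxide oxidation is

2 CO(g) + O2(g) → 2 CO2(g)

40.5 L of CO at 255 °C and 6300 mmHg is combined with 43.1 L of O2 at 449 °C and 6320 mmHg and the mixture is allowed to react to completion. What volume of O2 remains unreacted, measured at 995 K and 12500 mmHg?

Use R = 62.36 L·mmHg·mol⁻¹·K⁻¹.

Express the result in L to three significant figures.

n(CO) = PV/RT = (6300 × 40.5) / (62.36 × 528.15) = 7.747 mol
n(O2) = PV/RT = (6320 × 43.1) / (62.36 × 722.15) = 6.049 mol
For 7.747 mol CO, stoichiometry requires (1/2) × 7.747 = 3.873 mol O2; 6.049 mol is available, so CO is limiting.
n(O2) consumed = (1/2) × 7.747 = 3.873 mol; remaining = 6.049 − 3.873 = 2.176 mol
V(O2) = nRT/P = 2.176 × 62.36 × 995 / 12500 = 10.80 L

10.8 L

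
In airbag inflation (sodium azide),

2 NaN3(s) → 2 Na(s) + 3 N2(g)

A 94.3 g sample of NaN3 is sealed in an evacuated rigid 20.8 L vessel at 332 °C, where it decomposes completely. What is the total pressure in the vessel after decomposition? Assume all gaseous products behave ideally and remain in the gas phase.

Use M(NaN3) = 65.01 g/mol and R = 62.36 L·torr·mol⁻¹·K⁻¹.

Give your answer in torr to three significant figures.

n(NaN3) = 94.3 / 65.01 = 1.451 mol
n(gas produced) = (3/2) × 1.451 = 2.176 mol
P = nRT/V = 2.176 × 62.36 × 605.15 / 20.8 = 3948 torr

3950 torr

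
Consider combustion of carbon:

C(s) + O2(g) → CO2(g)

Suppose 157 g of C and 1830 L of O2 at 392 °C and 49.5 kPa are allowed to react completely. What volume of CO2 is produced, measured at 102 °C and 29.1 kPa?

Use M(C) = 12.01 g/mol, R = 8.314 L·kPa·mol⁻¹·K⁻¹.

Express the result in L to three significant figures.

n(C) = 157 / 12.01 = 13.07 mol
n(O2) = PV/RT = (49.5 × 1830) / (8.314 × 665.15) = 16.38 mol
For 13.07 mol C, stoichiometry requires (1/1) × 13.07 = 13.07 mol O2; 16.38 mol is available, so C is limiting.
n(CO2) = (1/1) × 13.07 = 13.07 mol
V(CO2) = nRT/P = 13.07 × 8.314 × 375.15 / 29.1 = 1401 L

1400 L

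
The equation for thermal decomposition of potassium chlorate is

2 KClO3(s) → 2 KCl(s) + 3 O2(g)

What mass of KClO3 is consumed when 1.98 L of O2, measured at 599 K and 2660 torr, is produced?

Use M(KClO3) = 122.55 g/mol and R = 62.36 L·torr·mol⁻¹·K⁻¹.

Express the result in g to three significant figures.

11.5 g

n(O2) = PV/RT = (2660 × 1.98) / (62.36 × 599) = 0.1410 mol
n(KClO3) = (2/3) × 0.1410 = 0.09400 mol
m(KClO3) = 0.09400 × 122.55 = 11.52 g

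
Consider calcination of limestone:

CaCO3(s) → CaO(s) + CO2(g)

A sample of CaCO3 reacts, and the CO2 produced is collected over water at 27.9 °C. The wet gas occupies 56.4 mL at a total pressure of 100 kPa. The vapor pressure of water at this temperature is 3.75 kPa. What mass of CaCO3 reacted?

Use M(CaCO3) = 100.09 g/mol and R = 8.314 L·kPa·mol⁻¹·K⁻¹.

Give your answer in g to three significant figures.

P(CO2) = 100 − 3.75 = 96.25 kPa
n(CO2) = PV/RT = (96.25 × 0.05640) / (8.314 × 301.05) = 0.002169 mol
n(CaCO3) = (1/1) × 0.002169 = 0.002169 mol
m(CaCO3) = 0.002169 × 100.09 = 0.2171 g

0.217 g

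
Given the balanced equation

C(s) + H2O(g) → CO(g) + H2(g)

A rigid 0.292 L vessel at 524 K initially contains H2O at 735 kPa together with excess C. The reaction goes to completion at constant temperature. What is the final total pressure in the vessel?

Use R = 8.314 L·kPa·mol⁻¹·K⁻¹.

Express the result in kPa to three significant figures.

Rigid vessel, constant T ⇒ P scales with total gas moles (1 → 2).
P_final = (2/1) × 735 = 1470 kPa

1470 kPa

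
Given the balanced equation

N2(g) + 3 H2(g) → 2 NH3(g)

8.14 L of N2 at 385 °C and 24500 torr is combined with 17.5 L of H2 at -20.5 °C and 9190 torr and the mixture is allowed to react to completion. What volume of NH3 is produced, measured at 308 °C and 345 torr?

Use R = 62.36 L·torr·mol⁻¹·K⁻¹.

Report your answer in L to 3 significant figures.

715 L

n(N2) = PV/RT = (24500 × 8.14) / (62.36 × 658.15) = 4.859 mol
n(H2) = PV/RT = (9190 × 17.5) / (62.36 × 252.65) = 10.21 mol
For 4.859 mol N2, stoichiometry requires (3/1) × 4.859 = 14.58 mol H2; 10.21 mol is available, so H2 is limiting.
n(NH3) = (2/3) × 10.21 = 6.807 mol
V(NH3) = nRT/P = 6.807 × 62.36 × 581.15 / 345 = 715.0 L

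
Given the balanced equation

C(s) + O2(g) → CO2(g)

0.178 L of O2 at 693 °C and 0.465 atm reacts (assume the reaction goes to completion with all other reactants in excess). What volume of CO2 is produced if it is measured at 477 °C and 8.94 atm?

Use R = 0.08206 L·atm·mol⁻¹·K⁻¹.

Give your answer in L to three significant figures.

0.00719 L

n(O2) = PV/RT = (0.465 × 0.178) / (0.08206 × 966.15) = 0.001044 mol
n(CO2) = (1/1) × 0.001044 = 0.001044 mol
V = nRT/P = 0.001044 × 0.08206 × 750.15 / 8.94 = 0.007189 L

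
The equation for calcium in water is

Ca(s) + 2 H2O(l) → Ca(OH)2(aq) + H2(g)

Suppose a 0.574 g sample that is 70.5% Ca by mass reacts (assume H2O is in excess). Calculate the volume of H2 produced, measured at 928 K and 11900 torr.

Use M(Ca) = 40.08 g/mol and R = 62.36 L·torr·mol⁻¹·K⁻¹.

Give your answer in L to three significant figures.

mass of Ca = 0.574 × 70.5/100 = 0.4047 g
n(Ca) = 0.4047 / 40.08 = 0.01010 mol
n(H2) = (1/1) × 0.01010 = 0.01010 mol
V = nRT/P = 0.01010 × 62.36 × 928 / 11900 = 0.04912 L

0.0491 L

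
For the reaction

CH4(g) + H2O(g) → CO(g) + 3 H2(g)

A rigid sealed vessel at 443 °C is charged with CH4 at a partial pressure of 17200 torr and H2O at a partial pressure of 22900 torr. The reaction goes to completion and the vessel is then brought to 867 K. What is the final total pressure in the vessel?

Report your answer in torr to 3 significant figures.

90200 torr

Because the vessel is rigid and T is held at 443 °C, work the stoichiometry in partial pressures (P_i = n_iRT/V).
P(H2O) required for 17200 torr of CH4 = (1/1) × 17200 = 17200 torr; available 22900 torr, so CH4 is limiting.
P(H2O) remaining = 22900 − (1/1) × 17200 = 5700 torr
P(gaseous products) = (1+3)/1 × 17200 = 68800 torr
P_total at 443 °C = 5700 + 68800 = 74500 torr
Scaling to 867 K: P = 74500 × 867/716.15 = 90190 torr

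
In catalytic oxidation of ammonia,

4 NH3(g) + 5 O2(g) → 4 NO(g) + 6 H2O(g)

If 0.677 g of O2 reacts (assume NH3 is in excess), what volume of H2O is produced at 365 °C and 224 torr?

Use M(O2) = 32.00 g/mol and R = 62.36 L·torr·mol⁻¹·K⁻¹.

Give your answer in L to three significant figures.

n(O2) = 0.6770 / 32.00 = 0.02116 mol
n(H2O) = (6/5) × 0.02116 = 0.02539 mol
V = nRT/P = 0.02539 × 62.36 × 638.15 / 224 = 4.511 L

4.51 L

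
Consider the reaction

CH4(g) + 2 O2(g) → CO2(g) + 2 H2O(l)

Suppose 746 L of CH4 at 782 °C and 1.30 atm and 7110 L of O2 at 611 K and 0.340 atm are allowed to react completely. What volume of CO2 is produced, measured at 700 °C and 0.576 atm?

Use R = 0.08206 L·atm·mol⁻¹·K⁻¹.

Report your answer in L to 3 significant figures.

1550 L

n(CH4) = PV/RT = (1.30 × 746) / (0.08206 × 1055.15) = 11.20 mol
n(O2) = PV/RT = (0.340 × 7110) / (0.08206 × 611) = 48.21 mol
For 11.20 mol CH4, stoichiometry requires (2/1) × 11.20 = 22.40 mol O2; 48.21 mol is available, so CH4 is limiting.
n(CO2) = (1/1) × 11.20 = 11.20 mol
V(CO2) = nRT/P = 11.20 × 0.08206 × 973.15 / 0.576 = 1553 L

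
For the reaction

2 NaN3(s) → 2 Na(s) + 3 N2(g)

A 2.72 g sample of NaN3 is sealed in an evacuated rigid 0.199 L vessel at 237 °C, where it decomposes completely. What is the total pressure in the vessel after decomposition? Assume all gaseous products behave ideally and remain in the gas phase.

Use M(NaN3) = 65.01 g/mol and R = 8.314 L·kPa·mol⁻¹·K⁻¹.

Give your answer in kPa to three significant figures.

n(NaN3) = 2.72 / 65.01 = 0.04184 mol
n(gas produced) = (3/2) × 0.04184 = 0.06276 mol
P = nRT/V = 0.06276 × 8.314 × 510.15 / 0.199 = 1338 kPa

1340 kPa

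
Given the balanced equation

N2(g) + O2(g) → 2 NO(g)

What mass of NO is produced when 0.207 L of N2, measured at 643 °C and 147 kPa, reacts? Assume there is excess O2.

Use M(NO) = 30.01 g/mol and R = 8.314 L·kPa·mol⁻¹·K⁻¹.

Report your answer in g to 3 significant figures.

n(N2) = PV/RT = (147 × 0.207) / (8.314 × 916.15) = 0.003995 mol
n(NO) = (2/1) × 0.003995 = 0.007990 mol
m(NO) = 0.007990 × 30.01 = 0.2398 g

0.240 g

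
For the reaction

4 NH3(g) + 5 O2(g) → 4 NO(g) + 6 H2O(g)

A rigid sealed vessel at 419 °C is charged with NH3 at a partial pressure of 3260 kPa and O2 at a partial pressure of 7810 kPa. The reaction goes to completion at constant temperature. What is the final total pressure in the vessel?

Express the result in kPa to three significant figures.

At constant V, partial pressures at 419 °C are proportional to moles, so apply stoichiometry directly to pressures.
P(O2) required for 3260 kPa of NH3 = (5/4) × 3260 = 4075 kPa; available 7810 kPa, so NH3 is limiting.
P(O2) remaining = 7810 − (5/4) × 3260 = 3735 kPa
P(gaseous products) = (4+6)/4 × 3260 = 8150 kPa
P_total at 419 °C = 3735 + 8150 = 11880 kPa

11900 kPa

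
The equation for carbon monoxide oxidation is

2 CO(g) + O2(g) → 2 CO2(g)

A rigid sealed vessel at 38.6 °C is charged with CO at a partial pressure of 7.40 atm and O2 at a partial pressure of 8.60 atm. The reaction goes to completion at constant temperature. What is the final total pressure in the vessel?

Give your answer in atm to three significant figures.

12.3 atm

With V and T fixed, P_i ∝ n_i, so the mole ratios apply directly to partial pressures at 38.6 °C.
P(O2) required for 7.40 atm of CO = (1/2) × 7.40 = 3.700 atm; available 8.60 atm, so CO is limiting.
P(O2) remaining = 8.60 − (1/2) × 7.40 = 4.900 atm
P(gaseous products) = (2)/2 × 7.40 = 7.400 atm
P_total at 38.6 °C = 4.900 + 7.400 = 12.30 atm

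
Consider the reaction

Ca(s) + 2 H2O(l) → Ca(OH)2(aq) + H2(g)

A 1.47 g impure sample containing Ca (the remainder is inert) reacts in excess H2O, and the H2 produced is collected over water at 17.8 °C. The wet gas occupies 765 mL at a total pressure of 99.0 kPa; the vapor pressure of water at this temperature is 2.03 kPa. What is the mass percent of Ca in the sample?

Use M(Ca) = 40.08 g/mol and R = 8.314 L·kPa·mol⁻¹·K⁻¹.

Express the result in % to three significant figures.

83.6 %

P(H2) = 99.0 − 2.03 = 96.97 kPa
n(H2) = PV/RT = (96.97 × 0.7650) / (8.314 × 290.95) = 0.03067 mol
n(Ca) = (1/1) × 0.03067 = 0.03067 mol
m(Ca) = 0.03067 × 40.08 = 1.229 g
%Ca = 1.229 / 1.47 × 100 = 83.61%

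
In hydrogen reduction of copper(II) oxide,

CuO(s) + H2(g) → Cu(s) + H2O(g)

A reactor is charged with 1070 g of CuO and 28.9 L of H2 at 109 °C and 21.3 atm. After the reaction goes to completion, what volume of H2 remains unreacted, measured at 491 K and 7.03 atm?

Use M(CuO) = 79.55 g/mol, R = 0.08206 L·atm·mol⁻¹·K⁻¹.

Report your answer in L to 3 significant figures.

35.4 L

n(CuO) = 1070 / 79.55 = 13.45 mol
n(H2) = PV/RT = (21.3 × 28.9) / (0.08206 × 382.15) = 19.63 mol
For 13.45 mol CuO, stoichiometry requires (1/1) × 13.45 = 13.45 mol H2; 19.63 mol is available, so CuO is limiting.
n(H2) consumed = (1/1) × 13.45 = 13.45 mol; remaining = 19.63 − 13.45 = 6.180 mol
V(H2) = nRT/P = 6.180 × 0.08206 × 491 / 7.03 = 35.42 L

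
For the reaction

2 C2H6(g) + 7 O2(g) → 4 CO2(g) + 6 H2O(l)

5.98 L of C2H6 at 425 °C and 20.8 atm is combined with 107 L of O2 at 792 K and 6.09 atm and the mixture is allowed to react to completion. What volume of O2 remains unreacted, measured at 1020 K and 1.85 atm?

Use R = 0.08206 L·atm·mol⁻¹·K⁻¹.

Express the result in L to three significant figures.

n(C2H6) = PV/RT = (20.8 × 5.98) / (0.08206 × 698.15) = 2.171 mol
n(O2) = PV/RT = (6.09 × 107) / (0.08206 × 792) = 10.03 mol
For 2.171 mol C2H6, stoichiometry requires (7/2) × 2.171 = 7.598 mol O2; 10.03 mol is available, so C2H6 is limiting.
n(O2) consumed = (7/2) × 2.171 = 7.598 mol; remaining = 10.03 − 7.598 = 2.432 mol
V(O2) = nRT/P = 2.432 × 0.08206 × 1020 / 1.85 = 110.0 L

110 L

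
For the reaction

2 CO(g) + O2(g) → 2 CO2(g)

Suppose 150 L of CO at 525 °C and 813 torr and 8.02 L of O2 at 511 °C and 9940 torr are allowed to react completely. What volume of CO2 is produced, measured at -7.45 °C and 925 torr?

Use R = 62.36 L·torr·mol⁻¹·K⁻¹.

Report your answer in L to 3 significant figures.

43.9 L

n(CO) = PV/RT = (813 × 150) / (62.36 × 798.15) = 2.450 mol
n(O2) = PV/RT = (9940 × 8.02) / (62.36 × 784.15) = 1.630 mol
For 2.450 mol CO, stoichiometry requires (1/2) × 2.450 = 1.225 mol O2; 1.630 mol is available, so CO is limiting.
n(CO2) = (2/2) × 2.450 = 2.450 mol
V(CO2) = nRT/P = 2.450 × 62.36 × 265.7 / 925 = 43.89 L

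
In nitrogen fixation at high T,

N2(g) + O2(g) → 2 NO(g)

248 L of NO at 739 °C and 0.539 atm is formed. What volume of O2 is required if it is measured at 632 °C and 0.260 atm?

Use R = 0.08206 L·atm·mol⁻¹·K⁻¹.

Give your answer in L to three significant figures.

230 L

n(NO) = PV/RT = (0.539 × 248) / (0.08206 × 1012.15) = 1.609 mol
n(O2) = (1/2) × 1.609 = 0.8045 mol
V = nRT/P = 0.8045 × 0.08206 × 905.15 / 0.260 = 229.8 L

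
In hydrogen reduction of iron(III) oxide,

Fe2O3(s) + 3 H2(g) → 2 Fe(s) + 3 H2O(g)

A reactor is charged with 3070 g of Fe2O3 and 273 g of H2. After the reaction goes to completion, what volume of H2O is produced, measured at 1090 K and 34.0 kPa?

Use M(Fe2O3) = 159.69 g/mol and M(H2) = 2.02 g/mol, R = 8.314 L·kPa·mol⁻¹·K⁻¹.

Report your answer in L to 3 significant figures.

n(Fe2O3) = 3070 / 159.69 = 19.22 mol
n(H2) = 273 / 2.02 = 135.1 mol
For 19.22 mol Fe2O3, stoichiometry requires (3/1) × 19.22 = 57.66 mol H2; 135.1 mol is available, so Fe2O3 is limiting.
n(H2O) = (3/1) × 19.22 = 57.66 mol
V(H2O) = nRT/P = 57.66 × 8.314 × 1090 / 34.0 = 15370 L

15400 L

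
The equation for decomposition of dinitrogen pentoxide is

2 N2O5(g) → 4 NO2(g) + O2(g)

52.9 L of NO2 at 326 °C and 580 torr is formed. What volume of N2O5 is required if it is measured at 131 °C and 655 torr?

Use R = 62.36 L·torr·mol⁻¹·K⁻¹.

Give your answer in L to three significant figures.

n(NO2) = PV/RT = (580 × 52.9) / (62.36 × 599.15) = 0.8212 mol
n(N2O5) = (2/4) × 0.8212 = 0.4106 mol
V = nRT/P = 0.4106 × 62.36 × 404.15 / 655 = 15.80 L

15.8 L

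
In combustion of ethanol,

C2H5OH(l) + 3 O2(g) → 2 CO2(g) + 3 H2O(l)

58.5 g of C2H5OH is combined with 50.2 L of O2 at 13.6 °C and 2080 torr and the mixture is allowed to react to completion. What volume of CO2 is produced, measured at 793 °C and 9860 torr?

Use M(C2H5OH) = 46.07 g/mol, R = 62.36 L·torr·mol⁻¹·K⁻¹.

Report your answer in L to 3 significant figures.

n(C2H5OH) = 58.5 / 46.07 = 1.270 mol
n(O2) = PV/RT = (2080 × 50.2) / (62.36 × 286.75) = 5.839 mol
For 1.270 mol C2H5OH, stoichiometry requires (3/1) × 1.270 = 3.810 mol O2; 5.839 mol is available, so C2H5OH is limiting.
n(CO2) = (2/1) × 1.270 = 2.540 mol
V(CO2) = nRT/P = 2.540 × 62.36 × 1066.15 / 9860 = 17.13 L

17.1 L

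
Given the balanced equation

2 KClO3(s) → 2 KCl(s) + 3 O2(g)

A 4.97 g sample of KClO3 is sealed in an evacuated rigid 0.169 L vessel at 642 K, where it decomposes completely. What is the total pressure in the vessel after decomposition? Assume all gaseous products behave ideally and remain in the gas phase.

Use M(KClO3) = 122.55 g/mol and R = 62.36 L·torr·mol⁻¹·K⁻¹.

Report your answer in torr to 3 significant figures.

14400 torr

n(KClO3) = 4.97 / 122.55 = 0.04055 mol
n(gas produced) = (3/2) × 0.04055 = 0.06083 mol
P = nRT/V = 0.06083 × 62.36 × 642 / 0.169 = 14410 torr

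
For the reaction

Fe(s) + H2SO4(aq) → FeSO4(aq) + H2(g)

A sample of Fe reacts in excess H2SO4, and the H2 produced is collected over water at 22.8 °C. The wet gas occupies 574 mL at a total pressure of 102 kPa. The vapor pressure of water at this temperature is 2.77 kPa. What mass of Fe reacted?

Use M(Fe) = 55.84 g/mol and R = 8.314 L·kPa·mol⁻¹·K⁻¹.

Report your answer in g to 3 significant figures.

P(H2) = 102 − 2.77 = 99.23 kPa
n(H2) = PV/RT = (99.23 × 0.5740) / (8.314 × 295.95) = 0.02315 mol
n(Fe) = (1/1) × 0.02315 = 0.02315 mol
m(Fe) = 0.02315 × 55.84 = 1.293 g

1.29 g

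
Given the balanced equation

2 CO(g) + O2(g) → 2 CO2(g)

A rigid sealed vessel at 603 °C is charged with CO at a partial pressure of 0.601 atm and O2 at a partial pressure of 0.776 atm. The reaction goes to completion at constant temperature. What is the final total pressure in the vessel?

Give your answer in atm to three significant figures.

1.08 atm

With V and T fixed, P_i ∝ n_i, so the mole ratios apply directly to partial pressures at 603 °C.
P(O2) required for 0.601 atm of CO = (1/2) × 0.601 = 0.3005 atm; available 0.776 atm, so CO is limiting.
P(O2) remaining = 0.776 − (1/2) × 0.601 = 0.4755 atm
P(gaseous products) = (2)/2 × 0.601 = 0.6010 atm
P_total at 603 °C = 0.4755 + 0.6010 = 1.077 atm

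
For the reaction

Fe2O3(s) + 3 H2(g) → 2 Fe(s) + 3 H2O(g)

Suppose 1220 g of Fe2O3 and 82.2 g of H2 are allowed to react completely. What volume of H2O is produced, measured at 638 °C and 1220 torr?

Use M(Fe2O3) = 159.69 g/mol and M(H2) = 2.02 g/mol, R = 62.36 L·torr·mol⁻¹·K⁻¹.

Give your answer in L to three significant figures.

n(Fe2O3) = 1220 / 159.69 = 7.640 mol
n(H2) = 82.2 / 2.02 = 40.69 mol
For 7.640 mol Fe2O3, stoichiometry requires (3/1) × 7.640 = 22.92 mol H2; 40.69 mol is available, so Fe2O3 is limiting.
n(H2O) = (3/1) × 7.640 = 22.92 mol
V(H2O) = nRT/P = 22.92 × 62.36 × 911.15 / 1220 = 1067 L

1070 L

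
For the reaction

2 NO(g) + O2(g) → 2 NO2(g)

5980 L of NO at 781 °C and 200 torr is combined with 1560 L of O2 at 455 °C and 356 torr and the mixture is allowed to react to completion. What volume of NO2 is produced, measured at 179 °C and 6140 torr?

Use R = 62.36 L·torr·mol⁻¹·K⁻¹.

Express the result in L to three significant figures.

83.5 L

n(NO) = PV/RT = (200 × 5980) / (62.36 × 1054.15) = 18.19 mol
n(O2) = PV/RT = (356 × 1560) / (62.36 × 728.15) = 12.23 mol
For 18.19 mol NO, stoichiometry requires (1/2) × 18.19 = 9.095 mol O2; 12.23 mol is available, so NO is limiting.
n(NO2) = (2/2) × 18.19 = 18.19 mol
V(NO2) = nRT/P = 18.19 × 62.36 × 452.15 / 6140 = 83.53 L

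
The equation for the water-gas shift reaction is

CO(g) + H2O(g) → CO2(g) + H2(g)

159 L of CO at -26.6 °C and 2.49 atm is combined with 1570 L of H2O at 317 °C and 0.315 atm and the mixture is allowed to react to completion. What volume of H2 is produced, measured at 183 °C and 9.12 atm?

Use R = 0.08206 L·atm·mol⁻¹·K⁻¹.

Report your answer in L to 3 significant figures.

41.9 L

n(CO) = PV/RT = (2.49 × 159) / (0.08206 × 246.55) = 19.57 mol
n(H2O) = PV/RT = (0.315 × 1570) / (0.08206 × 590.15) = 10.21 mol
For 19.57 mol CO, stoichiometry requires (1/1) × 19.57 = 19.57 mol H2O; 10.21 mol is available, so H2O is limiting.
n(H2) = (1/1) × 10.21 = 10.21 mol
V(H2) = nRT/P = 10.21 × 0.08206 × 456.15 / 9.12 = 41.91 L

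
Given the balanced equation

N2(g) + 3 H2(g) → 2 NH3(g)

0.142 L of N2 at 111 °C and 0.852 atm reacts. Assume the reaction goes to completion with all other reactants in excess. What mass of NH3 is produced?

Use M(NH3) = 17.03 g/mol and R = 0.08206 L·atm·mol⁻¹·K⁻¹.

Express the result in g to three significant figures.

n(N2) = PV/RT = (0.852 × 0.142) / (0.08206 × 384.15) = 0.003838 mol
n(NH3) = (2/1) × 0.003838 = 0.007676 mol
m(NH3) = 0.007676 × 17.03 = 0.1307 g

0.131 g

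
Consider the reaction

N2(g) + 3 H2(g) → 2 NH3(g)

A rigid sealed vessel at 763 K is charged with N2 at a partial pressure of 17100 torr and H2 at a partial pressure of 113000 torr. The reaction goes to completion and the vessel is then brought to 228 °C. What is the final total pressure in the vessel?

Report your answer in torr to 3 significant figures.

At constant V, partial pressures at 763 K are proportional to moles, so apply stoichiometry directly to pressures.
P(H2) required for 17100 torr of N2 = (3/1) × 17100 = 51300 torr; available 113000 torr, so N2 is limiting.
P(H2) remaining = 113000 − (3/1) × 17100 = 61700 torr
P(gaseous products) = (2)/1 × 17100 = 34200 torr
P_total at 763 K = 61700 + 34200 = 95900 torr
Scaling to 228 °C: P = 95900 × 501.15/763 = 62990 torr

63000 torr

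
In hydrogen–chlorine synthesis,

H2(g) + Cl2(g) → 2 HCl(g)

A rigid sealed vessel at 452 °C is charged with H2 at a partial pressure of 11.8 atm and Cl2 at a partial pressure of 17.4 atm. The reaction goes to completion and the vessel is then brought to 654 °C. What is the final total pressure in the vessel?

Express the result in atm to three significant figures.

Because the vessel is rigid and T is held at 452 °C, work the stoichiometry in partial pressures (P_i = n_iRT/V).
P(Cl2) required for 11.8 atm of H2 = (1/1) × 11.8 = 11.80 atm; available 17.4 atm, so H2 is limiting.
P(Cl2) remaining = 17.4 − (1/1) × 11.8 = 5.600 atm
P(gaseous products) = (2)/1 × 11.8 = 23.60 atm
P_total at 452 °C = 5.600 + 23.60 = 29.20 atm
Scaling to 654 °C: P = 29.20 × 927.15/725.15 = 37.33 atm

37.3 atm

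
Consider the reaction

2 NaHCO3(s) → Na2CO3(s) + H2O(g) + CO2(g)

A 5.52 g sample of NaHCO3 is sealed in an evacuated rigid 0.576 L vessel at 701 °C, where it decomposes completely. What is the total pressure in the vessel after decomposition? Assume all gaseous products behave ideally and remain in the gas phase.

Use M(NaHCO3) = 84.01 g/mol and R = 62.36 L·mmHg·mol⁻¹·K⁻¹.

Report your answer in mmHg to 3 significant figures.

n(NaHCO3) = 5.52 / 84.01 = 0.06571 mol
n(gas produced) = (2/2) × 0.06571 = 0.06571 mol
P = nRT/V = 0.06571 × 62.36 × 974.15 / 0.576 = 6930 mmHg

6930 mmHg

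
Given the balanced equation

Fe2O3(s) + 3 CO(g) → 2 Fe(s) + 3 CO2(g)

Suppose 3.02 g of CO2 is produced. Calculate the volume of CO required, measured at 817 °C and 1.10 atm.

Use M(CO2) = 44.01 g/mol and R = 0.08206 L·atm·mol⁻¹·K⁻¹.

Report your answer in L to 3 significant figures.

n(CO2) = 3.020 / 44.01 = 0.06862 mol
n(CO) = (3/3) × 0.06862 = 0.06862 mol
V = nRT/P = 0.06862 × 0.08206 × 1090.15 / 1.10 = 5.581 L

5.58 L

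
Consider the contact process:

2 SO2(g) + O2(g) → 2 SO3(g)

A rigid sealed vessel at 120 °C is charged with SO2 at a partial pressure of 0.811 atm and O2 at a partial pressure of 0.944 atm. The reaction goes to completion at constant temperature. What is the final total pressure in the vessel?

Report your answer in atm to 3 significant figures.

1.35 atm

At constant V, partial pressures at 120 °C are proportional to moles, so apply stoichiometry directly to pressures.
P(O2) required for 0.811 atm of SO2 = (1/2) × 0.811 = 0.4055 atm; available 0.944 atm, so SO2 is limiting.
P(O2) remaining = 0.944 − (1/2) × 0.811 = 0.5385 atm
P(gaseous products) = (2)/2 × 0.811 = 0.8110 atm
P_total at 120 °C = 0.5385 + 0.8110 = 1.349 atm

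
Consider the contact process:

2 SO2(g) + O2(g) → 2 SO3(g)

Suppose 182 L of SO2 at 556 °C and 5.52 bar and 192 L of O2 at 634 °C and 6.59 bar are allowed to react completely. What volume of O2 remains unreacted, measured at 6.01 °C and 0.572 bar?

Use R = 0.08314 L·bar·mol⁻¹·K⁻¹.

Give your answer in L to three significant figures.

385 L

n(SO2) = PV/RT = (5.52 × 182) / (0.08314 × 829.15) = 14.57 mol
n(O2) = PV/RT = (6.59 × 192) / (0.08314 × 907.15) = 16.78 mol
For 14.57 mol SO2, stoichiometry requires (1/2) × 14.57 = 7.285 mol O2; 16.78 mol is available, so SO2 is limiting.
n(O2) consumed = (1/2) × 14.57 = 7.285 mol; remaining = 16.78 − 7.285 = 9.495 mol
V(O2) = nRT/P = 9.495 × 0.08314 × 279.16 / 0.572 = 385.3 L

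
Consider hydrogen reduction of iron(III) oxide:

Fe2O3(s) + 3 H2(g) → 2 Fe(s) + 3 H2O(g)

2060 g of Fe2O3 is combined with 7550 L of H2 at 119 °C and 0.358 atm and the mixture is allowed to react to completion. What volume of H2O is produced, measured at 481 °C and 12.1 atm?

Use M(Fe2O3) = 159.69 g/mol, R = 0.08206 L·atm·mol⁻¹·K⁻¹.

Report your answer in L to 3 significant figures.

198 L

n(Fe2O3) = 2060 / 159.69 = 12.90 mol
n(H2) = PV/RT = (0.358 × 7550) / (0.08206 × 392.15) = 83.99 mol
For 12.90 mol Fe2O3, stoichiometry requires (3/1) × 12.90 = 38.70 mol H2; 83.99 mol is available, so Fe2O3 is limiting.
n(H2O) = (3/1) × 12.90 = 38.70 mol
V(H2O) = nRT/P = 38.70 × 0.08206 × 754.15 / 12.1 = 197.9 L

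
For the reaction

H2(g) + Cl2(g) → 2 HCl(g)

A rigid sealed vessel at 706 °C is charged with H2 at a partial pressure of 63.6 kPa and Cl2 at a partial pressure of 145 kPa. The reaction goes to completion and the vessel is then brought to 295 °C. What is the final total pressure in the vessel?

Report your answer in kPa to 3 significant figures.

121 kPa

With V and T fixed, P_i ∝ n_i, so the mole ratios apply directly to partial pressures at 706 °C.
P(Cl2) required for 63.6 kPa of H2 = (1/1) × 63.6 = 63.60 kPa; available 145 kPa, so H2 is limiting.
P(Cl2) remaining = 145 − (1/1) × 63.6 = 81.40 kPa
P(gaseous products) = (2)/1 × 63.6 = 127.2 kPa
P_total at 706 °C = 81.40 + 127.2 = 208.6 kPa
Scaling to 295 °C: P = 208.6 × 568.15/979.15 = 121.0 kPa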